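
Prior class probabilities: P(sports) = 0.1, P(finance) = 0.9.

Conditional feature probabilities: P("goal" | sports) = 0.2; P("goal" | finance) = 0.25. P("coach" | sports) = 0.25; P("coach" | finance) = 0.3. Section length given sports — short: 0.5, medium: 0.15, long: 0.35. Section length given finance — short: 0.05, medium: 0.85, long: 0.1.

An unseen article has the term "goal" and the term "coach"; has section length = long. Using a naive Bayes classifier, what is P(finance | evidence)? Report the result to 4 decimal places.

0.7941

sports: 0.1 × 0.2 × 0.25 × 0.35 = 0.00175
finance: 0.9 × 0.25 × 0.3 × 0.1 = 0.00675
P(finance | x) = 0.00675 / 0.0085 ≈ 0.7941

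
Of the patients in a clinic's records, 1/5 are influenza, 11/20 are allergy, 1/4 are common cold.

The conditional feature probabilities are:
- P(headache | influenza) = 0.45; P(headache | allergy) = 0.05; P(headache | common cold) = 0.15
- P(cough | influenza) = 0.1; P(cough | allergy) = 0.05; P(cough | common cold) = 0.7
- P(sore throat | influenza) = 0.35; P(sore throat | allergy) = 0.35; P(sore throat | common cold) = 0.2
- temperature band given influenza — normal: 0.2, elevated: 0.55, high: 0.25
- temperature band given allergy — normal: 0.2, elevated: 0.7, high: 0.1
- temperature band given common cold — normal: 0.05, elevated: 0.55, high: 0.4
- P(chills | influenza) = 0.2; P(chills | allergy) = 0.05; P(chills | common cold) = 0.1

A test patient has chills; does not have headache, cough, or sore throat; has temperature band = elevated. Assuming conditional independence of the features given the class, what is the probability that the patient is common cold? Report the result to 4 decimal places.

influenza: 0.2 × (1−0.45) × (1−0.1) × (1−0.35) × 0.55 × 0.2 = 0.0070785
allergy: 0.55 × (1−0.05) × (1−0.05) × (1−0.35) × 0.7 × 0.05 = 0.01129253125
common cold: 0.25 × (1−0.15) × (1−0.7) × (1−0.2) × 0.55 × 0.1 = 0.002805
P(common cold | x) = 0.002805 / 0.02117603125 ≈ 0.1325

0.1325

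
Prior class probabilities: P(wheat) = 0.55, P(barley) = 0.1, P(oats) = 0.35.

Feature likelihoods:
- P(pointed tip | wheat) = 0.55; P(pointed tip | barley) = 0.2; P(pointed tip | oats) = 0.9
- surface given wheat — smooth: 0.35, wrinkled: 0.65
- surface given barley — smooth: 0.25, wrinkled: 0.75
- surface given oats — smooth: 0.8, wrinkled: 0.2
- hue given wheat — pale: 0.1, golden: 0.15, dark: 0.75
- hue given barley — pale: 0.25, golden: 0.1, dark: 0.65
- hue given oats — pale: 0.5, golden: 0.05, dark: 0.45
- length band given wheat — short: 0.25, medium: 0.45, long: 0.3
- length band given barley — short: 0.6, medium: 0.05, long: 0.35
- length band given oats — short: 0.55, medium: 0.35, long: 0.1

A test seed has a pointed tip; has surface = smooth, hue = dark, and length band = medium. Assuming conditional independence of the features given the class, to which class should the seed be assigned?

oats

wheat: 0.55 × 0.55 × 0.35 × 0.75 × 0.45 = 0.0357328125
barley: 0.1 × 0.2 × 0.25 × 0.65 × 0.05 = 0.0001625
oats: 0.35 × 0.9 × 0.8 × 0.45 × 0.35 = 0.03969
Highest score → oats.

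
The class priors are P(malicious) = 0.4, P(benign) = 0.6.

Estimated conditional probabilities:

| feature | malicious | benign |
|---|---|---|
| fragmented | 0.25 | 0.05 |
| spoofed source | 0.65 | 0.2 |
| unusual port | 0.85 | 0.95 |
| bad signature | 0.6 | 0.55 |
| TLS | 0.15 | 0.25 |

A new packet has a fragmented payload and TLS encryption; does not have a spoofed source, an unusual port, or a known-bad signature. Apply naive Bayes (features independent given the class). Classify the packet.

malicious

malicious: 0.4 × 0.25 × (1−0.65) × (1−0.85) × (1−0.6) × 0.15 = 0.000315
benign: 0.6 × 0.05 × (1−0.2) × (1−0.95) × (1−0.55) × 0.25 = 0.000135
Highest score → malicious.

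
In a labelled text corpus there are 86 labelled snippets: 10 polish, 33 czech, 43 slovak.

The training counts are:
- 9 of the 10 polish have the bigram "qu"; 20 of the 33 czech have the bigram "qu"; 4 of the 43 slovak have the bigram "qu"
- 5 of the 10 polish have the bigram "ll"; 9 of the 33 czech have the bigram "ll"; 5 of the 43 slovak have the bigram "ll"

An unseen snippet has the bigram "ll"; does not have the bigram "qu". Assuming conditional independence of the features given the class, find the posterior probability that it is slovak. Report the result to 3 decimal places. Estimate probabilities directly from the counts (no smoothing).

0.529

polish: (10/86) × (1/10) × (5/10) ≈ 0.00581395
czech: (33/86) × (13/33) × (9/33) ≈ 0.0412262
slovak: (43/86) × (39/43) × (5/43) ≈ 0.0527312
P(slovak | x) = 0.0527312 / 0.09977135 ≈ 0.529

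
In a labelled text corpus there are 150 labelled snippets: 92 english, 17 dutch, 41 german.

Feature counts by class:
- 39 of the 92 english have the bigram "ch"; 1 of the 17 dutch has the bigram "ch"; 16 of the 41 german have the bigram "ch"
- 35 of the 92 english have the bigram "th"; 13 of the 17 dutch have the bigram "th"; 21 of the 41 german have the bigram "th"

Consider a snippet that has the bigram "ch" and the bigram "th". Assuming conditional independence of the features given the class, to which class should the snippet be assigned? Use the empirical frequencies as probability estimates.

english: (92/150) × (39/92) × (35/92) ≈ 0.098913
dutch: (17/150) × (1/17) × (13/17) ≈ 0.00509804
german: (41/150) × (16/41) × (21/41) ≈ 0.0546341
Highest score → english.

english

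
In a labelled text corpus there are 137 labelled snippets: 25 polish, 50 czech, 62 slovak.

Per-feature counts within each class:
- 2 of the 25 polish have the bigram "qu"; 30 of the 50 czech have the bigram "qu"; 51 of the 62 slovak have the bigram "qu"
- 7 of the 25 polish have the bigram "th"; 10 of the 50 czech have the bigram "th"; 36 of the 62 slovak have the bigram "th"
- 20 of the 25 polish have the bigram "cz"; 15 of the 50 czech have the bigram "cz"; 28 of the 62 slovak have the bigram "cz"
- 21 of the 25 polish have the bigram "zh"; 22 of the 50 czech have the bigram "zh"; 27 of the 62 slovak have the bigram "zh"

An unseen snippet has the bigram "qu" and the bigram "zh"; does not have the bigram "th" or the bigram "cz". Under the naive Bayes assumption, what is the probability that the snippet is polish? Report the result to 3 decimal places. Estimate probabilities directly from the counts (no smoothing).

0.019

polish: (25/137) × (2/25) × (18/25) × (5/25) × (21/25) ≈ 0.00176584
czech: (50/137) × (30/50) × (40/50) × (35/50) × (22/50) ≈ 0.0539562
slovak: (62/137) × (51/62) × (26/62) × (34/62) × (27/62) ≈ 0.0372813
P(polish | x) = 0.00176584 / 0.09300334 ≈ 0.019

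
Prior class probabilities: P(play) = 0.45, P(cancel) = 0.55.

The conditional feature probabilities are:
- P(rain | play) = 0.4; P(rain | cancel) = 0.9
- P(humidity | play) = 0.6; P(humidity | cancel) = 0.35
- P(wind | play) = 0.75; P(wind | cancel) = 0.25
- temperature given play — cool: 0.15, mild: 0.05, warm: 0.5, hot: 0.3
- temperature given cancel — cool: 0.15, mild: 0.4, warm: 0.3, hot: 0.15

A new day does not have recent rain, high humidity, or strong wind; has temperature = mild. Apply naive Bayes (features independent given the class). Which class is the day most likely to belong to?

cancel

play: 0.45 × (1−0.4) × (1−0.6) × (1−0.75) × 0.05 = 0.00135
cancel: 0.55 × (1−0.9) × (1−0.35) × (1−0.25) × 0.4 = 0.010725
Highest score → cancel.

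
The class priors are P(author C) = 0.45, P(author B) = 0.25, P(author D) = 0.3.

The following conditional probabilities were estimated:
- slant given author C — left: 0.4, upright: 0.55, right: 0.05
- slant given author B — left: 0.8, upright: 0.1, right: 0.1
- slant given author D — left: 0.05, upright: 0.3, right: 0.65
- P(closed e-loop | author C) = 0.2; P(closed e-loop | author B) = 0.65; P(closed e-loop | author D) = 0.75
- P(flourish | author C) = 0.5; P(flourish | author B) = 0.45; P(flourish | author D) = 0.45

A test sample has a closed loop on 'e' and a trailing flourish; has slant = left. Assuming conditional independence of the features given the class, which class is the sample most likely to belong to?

author C: 0.45 × 0.4 × 0.2 × 0.5 = 0.018
author B: 0.25 × 0.8 × 0.65 × 0.45 = 0.0585
author D: 0.3 × 0.05 × 0.75 × 0.45 = 0.0050625
Highest score → author B.

author B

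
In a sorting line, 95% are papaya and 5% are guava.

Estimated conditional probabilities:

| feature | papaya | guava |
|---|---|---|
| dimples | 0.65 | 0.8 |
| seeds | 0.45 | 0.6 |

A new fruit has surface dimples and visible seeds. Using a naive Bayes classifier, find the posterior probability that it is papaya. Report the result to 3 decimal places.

papaya: 0.95 × 0.65 × 0.45 = 0.277875
guava: 0.05 × 0.8 × 0.6 = 0.024
P(papaya | x) = 0.277875 / 0.301875 ≈ 0.920

0.920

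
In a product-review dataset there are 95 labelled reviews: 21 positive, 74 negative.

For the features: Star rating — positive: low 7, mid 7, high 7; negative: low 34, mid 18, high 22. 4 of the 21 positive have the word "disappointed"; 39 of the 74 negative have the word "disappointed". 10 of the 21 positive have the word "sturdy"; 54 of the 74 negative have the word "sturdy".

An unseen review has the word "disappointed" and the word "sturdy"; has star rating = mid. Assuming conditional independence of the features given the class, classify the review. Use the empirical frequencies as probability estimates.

negative

positive: (21/95) × (7/21) × (4/21) × (10/21) ≈ 0.00668338
negative: (74/95) × (18/74) × (39/74) × (54/74) ≈ 0.0728692
Highest score → negative.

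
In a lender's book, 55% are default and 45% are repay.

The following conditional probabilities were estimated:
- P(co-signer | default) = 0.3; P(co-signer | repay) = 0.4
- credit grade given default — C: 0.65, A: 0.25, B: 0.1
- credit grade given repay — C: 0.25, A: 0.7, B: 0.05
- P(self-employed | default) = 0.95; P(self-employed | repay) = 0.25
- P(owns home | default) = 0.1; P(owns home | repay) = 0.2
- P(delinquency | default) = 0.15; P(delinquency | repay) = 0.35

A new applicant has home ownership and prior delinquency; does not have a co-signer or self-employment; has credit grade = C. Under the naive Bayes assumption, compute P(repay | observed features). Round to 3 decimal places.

0.950

default: 0.55 × (1−0.3) × 0.65 × (1−0.95) × 0.1 × 0.15 = 0.0001876875
repay: 0.45 × (1−0.4) × 0.25 × (1−0.25) × 0.2 × 0.35 = 0.00354375
P(repay | x) = 0.00354375 / 0.0037314375 ≈ 0.950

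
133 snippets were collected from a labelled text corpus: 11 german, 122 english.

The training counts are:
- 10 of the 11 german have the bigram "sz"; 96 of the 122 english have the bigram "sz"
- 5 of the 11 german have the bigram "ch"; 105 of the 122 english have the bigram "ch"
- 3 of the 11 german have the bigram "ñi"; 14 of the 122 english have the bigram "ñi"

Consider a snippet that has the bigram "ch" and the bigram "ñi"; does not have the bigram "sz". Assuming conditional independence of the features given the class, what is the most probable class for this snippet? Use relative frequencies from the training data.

german: (11/133) × (1/11) × (5/11) × (3/11) ≈ 0.000932082
english: (122/133) × (26/122) × (105/122) × (14/122) ≈ 0.0193072
Highest score → english.

english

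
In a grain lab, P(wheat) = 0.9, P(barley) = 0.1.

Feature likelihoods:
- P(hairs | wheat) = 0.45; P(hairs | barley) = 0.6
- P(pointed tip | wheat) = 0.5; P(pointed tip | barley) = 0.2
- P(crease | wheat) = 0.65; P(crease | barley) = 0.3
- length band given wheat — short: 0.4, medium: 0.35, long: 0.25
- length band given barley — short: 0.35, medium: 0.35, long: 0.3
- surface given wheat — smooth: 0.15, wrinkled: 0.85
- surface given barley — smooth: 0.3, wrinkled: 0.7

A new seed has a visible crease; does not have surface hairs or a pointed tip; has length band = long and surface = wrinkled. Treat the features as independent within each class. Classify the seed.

wheat: 0.9 × (1−0.45) × (1−0.5) × 0.65 × 0.25 × 0.85 = 0.0341859375
barley: 0.1 × (1−0.6) × (1−0.2) × 0.3 × 0.3 × 0.7 = 0.002016
Highest score → wheat.

wheat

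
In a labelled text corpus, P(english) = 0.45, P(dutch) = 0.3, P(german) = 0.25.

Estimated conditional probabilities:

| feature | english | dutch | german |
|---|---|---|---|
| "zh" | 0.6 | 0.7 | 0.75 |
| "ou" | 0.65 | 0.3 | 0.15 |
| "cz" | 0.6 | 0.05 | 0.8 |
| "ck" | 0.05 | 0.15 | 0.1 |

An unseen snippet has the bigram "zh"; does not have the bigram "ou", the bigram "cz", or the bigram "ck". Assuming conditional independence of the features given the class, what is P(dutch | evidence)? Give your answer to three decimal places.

0.648

english: 0.45 × 0.6 × (1−0.65) × (1−0.6) × (1−0.05) = 0.03591
dutch: 0.3 × 0.7 × (1−0.3) × (1−0.05) × (1−0.15) = 0.1187025
german: 0.25 × 0.75 × (1−0.15) × (1−0.8) × (1−0.1) = 0.0286875
P(dutch | x) = 0.1187025 / 0.1833 ≈ 0.648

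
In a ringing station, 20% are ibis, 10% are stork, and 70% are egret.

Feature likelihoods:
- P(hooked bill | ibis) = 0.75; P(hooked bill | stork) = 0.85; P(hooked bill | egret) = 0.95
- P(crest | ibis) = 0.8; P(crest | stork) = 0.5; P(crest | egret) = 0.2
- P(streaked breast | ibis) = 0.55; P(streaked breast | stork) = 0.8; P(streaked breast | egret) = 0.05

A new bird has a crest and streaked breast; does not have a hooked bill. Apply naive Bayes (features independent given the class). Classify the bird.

ibis: 0.2 × (1−0.75) × 0.8 × 0.55 = 0.022
stork: 0.1 × (1−0.85) × 0.5 × 0.8 = 0.006
egret: 0.7 × (1−0.95) × 0.2 × 0.05 = 0.00035
Highest score → ibis.

ibis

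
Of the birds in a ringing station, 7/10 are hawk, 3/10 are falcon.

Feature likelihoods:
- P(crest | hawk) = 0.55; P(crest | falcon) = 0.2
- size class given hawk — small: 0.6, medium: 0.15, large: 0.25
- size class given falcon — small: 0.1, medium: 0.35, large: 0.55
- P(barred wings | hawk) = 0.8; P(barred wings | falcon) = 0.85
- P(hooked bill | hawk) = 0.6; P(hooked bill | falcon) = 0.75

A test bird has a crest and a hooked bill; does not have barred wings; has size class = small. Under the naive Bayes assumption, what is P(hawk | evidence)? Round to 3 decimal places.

hawk: 0.7 × 0.55 × 0.6 × (1−0.8) × 0.6 = 0.02772
falcon: 0.3 × 0.2 × 0.1 × (1−0.85) × 0.75 = 0.000675
P(hawk | x) = 0.02772 / 0.028395 ≈ 0.976

0.976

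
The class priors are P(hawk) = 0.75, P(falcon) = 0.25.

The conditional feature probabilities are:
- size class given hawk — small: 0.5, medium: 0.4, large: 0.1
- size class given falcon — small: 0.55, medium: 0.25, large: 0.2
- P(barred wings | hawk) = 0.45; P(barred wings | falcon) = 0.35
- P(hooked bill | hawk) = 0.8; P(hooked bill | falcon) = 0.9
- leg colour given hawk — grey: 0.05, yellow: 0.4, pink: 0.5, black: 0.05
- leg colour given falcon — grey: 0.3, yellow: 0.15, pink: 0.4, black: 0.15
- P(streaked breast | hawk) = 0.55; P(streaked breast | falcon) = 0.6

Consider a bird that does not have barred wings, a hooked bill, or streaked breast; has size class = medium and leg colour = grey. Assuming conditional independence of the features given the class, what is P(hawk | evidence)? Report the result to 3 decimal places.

0.604

hawk: 0.75 × 0.4 × (1−0.45) × (1−0.8) × 0.05 × (1−0.55) = 0.0007425
falcon: 0.25 × 0.25 × (1−0.35) × (1−0.9) × 0.3 × (1−0.6) = 0.0004875
P(hawk | x) = 0.0007425 / 0.00123 ≈ 0.604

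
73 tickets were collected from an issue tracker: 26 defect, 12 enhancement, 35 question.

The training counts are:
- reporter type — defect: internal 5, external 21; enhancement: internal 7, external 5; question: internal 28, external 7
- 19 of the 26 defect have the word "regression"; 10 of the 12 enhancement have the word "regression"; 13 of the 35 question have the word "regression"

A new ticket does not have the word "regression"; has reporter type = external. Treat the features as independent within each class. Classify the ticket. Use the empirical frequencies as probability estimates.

defect

defect: (26/73) × (21/26) × (7/26) ≈ 0.0774499
enhancement: (12/73) × (5/12) × (2/12) ≈ 0.0114155
question: (35/73) × (7/35) × (22/35) ≈ 0.060274
Highest score → defect.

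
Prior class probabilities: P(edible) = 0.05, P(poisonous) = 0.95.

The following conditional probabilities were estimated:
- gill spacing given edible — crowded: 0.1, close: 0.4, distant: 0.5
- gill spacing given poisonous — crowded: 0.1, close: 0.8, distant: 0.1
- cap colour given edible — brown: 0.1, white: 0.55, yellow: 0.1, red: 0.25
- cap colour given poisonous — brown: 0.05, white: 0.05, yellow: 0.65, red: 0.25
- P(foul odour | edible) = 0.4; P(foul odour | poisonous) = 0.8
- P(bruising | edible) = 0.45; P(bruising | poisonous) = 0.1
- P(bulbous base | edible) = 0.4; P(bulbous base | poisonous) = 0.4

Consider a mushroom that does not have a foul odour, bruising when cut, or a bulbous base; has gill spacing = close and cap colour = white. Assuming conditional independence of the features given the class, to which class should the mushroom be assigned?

poisonous

edible: 0.05 × 0.4 × 0.55 × (1−0.4) × (1−0.45) × (1−0.4) = 0.002178
poisonous: 0.95 × 0.8 × 0.05 × (1−0.8) × (1−0.1) × (1−0.4) = 0.004104
Highest score → poisonous.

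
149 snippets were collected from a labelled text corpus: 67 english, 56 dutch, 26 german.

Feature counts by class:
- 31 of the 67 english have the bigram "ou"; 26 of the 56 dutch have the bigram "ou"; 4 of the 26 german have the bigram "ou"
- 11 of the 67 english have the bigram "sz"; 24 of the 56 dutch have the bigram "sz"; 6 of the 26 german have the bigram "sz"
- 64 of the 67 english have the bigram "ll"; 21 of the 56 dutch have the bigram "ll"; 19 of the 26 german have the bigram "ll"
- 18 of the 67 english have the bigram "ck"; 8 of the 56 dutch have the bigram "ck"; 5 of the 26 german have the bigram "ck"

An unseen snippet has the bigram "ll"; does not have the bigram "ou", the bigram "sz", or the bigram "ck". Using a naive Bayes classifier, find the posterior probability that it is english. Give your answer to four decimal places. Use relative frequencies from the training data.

english: (67/149) × (36/67) × (56/67) × (64/67) × (49/67) ≈ 0.141077
dutch: (56/149) × (30/56) × (32/56) × (21/56) × (48/56) ≈ 0.0369812
german: (26/149) × (22/26) × (20/26) × (19/26) × (21/26) ≈ 0.0670377
P(english | x) = 0.141077 / 0.2450959 ≈ 0.5756

0.5756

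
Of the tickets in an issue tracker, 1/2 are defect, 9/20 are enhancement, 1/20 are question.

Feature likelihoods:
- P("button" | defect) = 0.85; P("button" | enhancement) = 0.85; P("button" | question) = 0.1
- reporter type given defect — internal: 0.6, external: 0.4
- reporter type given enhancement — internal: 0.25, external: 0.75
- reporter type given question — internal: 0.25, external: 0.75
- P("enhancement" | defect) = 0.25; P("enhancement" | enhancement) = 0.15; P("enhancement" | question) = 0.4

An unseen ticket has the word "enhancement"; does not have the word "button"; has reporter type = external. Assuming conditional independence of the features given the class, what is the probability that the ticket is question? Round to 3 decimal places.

0.472

defect: 0.5 × (1−0.85) × 0.4 × 0.25 = 0.0075
enhancement: 0.45 × (1−0.85) × 0.75 × 0.15 = 0.00759375
question: 0.05 × (1−0.1) × 0.75 × 0.4 = 0.0135
P(question | x) = 0.0135 / 0.02859375 ≈ 0.472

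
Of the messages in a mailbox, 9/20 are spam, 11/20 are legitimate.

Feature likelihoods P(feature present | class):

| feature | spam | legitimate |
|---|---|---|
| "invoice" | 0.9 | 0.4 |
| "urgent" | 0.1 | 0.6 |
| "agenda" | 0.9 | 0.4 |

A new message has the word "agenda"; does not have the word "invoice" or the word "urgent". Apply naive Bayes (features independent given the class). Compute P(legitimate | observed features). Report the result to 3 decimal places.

0.592

spam: 0.45 × (1−0.9) × (1−0.1) × 0.9 = 0.03645
legitimate: 0.55 × (1−0.4) × (1−0.6) × 0.4 = 0.0528
P(legitimate | x) = 0.0528 / 0.08925 ≈ 0.592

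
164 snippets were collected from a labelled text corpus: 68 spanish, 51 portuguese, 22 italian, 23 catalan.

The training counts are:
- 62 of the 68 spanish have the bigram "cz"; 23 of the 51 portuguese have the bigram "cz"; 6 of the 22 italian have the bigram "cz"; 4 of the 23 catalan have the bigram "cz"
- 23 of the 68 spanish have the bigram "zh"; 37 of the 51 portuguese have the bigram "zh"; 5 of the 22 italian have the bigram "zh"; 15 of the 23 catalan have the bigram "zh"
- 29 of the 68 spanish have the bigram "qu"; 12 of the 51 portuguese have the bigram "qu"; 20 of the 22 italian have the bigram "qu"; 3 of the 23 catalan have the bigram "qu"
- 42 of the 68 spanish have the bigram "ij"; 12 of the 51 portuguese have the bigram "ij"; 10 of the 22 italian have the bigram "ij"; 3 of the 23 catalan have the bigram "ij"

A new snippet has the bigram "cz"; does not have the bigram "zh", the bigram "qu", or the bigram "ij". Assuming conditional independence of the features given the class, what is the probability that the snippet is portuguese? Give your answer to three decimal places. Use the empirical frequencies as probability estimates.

spanish: (68/164) × (62/68) × (45/68) × (39/68) × (26/68) ≈ 0.054862
portuguese: (51/164) × (23/51) × (14/51) × (39/51) × (39/51) ≈ 0.0225129
italian: (22/164) × (6/22) × (17/22) × (2/22) × (12/22) ≈ 0.00140184
catalan: (23/164) × (4/23) × (8/23) × (20/23) × (20/23) ≈ 0.00641479
P(portuguese | x) = 0.0225129 / 0.08519153 ≈ 0.264

0.264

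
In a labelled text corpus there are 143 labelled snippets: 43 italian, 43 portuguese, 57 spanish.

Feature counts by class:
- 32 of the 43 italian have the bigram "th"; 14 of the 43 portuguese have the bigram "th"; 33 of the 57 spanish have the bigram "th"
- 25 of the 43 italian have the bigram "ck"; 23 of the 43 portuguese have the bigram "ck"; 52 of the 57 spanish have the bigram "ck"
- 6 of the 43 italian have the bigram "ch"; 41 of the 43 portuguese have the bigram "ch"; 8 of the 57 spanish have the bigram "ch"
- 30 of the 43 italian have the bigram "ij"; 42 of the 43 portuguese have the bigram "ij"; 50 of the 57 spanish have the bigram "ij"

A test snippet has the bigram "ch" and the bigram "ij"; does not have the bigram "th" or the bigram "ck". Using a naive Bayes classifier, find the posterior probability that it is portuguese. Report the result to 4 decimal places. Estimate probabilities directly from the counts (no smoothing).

0.9467

italian: (43/143) × (11/43) × (18/43) × (6/43) × (30/43) ≈ 0.0031347
portuguese: (43/143) × (29/43) × (20/43) × (41/43) × (42/43) ≈ 0.0878455
spanish: (57/143) × (24/57) × (5/57) × (8/57) × (50/57) ≈ 0.00181251
P(portuguese | x) = 0.0878455 / 0.09279271 ≈ 0.9467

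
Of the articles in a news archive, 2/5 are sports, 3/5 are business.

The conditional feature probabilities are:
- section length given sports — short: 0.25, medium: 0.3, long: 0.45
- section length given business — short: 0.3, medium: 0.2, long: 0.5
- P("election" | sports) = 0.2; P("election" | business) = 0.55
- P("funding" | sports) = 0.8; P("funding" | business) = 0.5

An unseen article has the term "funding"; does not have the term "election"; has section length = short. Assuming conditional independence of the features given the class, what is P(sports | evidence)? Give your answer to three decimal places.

sports: 0.4 × 0.25 × (1−0.2) × 0.8 = 0.064
business: 0.6 × 0.3 × (1−0.55) × 0.5 = 0.0405
P(sports | x) = 0.064 / 0.1045 ≈ 0.612

0.612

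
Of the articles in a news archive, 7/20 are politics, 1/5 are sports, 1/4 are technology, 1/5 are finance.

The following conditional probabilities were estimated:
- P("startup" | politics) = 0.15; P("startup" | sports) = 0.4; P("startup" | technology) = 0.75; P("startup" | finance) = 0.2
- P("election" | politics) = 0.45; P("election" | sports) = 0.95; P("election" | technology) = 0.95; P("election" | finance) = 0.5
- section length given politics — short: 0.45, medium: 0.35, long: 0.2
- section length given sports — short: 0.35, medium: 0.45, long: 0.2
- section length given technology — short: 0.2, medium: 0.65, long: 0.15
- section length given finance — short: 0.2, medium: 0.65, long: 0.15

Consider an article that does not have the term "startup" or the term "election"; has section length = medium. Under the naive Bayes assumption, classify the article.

politics: 0.35 × (1−0.15) × (1−0.45) × 0.35 = 0.05726875
sports: 0.2 × (1−0.4) × (1−0.95) × 0.45 = 0.0027
technology: 0.25 × (1−0.75) × (1−0.95) × 0.65 = 0.00203125
finance: 0.2 × (1−0.2) × (1−0.5) × 0.65 = 0.052
Highest score → politics.

politics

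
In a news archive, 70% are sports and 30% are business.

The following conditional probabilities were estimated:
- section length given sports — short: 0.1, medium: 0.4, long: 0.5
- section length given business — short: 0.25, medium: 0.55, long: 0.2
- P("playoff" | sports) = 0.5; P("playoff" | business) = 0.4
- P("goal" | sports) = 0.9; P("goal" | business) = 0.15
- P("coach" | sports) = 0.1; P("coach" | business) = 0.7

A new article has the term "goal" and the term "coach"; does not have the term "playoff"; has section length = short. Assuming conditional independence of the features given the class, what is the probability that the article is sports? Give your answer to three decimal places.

sports: 0.7 × 0.1 × (1−0.5) × 0.9 × 0.1 = 0.00315
business: 0.3 × 0.25 × (1−0.4) × 0.15 × 0.7 = 0.004725
P(sports | x) = 0.00315 / 0.007875 ≈ 0.400

0.400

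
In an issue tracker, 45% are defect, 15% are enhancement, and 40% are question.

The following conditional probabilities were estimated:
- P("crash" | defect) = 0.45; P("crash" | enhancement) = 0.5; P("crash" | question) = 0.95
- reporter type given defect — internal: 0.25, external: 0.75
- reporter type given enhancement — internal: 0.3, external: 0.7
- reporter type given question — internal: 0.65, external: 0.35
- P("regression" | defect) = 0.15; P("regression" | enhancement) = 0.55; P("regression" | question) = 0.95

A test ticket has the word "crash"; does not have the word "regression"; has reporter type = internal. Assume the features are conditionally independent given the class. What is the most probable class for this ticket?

defect

defect: 0.45 × 0.45 × 0.25 × (1−0.15) = 0.04303125
enhancement: 0.15 × 0.5 × 0.3 × (1−0.55) = 0.010125
question: 0.4 × 0.95 × 0.65 × (1−0.95) = 0.01235
Highest score → defect.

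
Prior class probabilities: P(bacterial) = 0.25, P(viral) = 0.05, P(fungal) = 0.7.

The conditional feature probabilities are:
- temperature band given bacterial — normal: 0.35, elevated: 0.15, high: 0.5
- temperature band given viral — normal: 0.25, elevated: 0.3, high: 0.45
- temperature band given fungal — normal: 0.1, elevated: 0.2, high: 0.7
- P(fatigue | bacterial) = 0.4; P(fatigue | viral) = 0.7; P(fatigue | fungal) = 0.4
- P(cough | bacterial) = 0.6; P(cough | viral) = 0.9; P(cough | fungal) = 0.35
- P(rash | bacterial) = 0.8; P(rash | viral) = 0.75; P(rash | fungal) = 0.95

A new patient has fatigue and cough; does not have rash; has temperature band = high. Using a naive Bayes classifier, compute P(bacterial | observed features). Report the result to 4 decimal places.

bacterial: 0.25 × 0.5 × 0.4 × 0.6 × (1−0.8) = 0.006
viral: 0.05 × 0.45 × 0.7 × 0.9 × (1−0.75) = 0.00354375
fungal: 0.7 × 0.7 × 0.4 × 0.35 × (1−0.95) = 0.00343
P(bacterial | x) = 0.006 / 0.01297375 ≈ 0.4625

0.4625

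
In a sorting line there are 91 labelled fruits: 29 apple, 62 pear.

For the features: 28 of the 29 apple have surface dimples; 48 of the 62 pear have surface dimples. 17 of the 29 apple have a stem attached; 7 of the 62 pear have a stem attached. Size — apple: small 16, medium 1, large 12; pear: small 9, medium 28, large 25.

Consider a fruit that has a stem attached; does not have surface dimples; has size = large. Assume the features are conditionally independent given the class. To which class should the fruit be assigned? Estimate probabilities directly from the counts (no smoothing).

apple: (29/91) × (1/29) × (17/29) × (12/29) ≈ 0.00266559
pear: (62/91) × (14/62) × (7/62) × (25/62) ≈ 0.00700392
Highest score → pear.

pear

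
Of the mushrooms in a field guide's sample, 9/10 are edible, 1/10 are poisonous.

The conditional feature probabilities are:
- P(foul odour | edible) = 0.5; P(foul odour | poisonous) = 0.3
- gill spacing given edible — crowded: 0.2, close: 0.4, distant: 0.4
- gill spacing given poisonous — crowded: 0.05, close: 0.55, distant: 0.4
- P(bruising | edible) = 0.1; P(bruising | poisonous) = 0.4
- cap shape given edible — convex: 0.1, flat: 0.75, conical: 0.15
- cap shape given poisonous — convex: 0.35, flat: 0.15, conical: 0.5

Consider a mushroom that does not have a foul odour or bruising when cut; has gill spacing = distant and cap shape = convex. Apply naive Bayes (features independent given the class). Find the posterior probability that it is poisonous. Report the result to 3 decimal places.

0.266

edible: 0.9 × (1−0.5) × 0.4 × (1−0.1) × 0.1 = 0.0162
poisonous: 0.1 × (1−0.3) × 0.4 × (1−0.4) × 0.35 = 0.00588
P(poisonous | x) = 0.00588 / 0.02208 ≈ 0.266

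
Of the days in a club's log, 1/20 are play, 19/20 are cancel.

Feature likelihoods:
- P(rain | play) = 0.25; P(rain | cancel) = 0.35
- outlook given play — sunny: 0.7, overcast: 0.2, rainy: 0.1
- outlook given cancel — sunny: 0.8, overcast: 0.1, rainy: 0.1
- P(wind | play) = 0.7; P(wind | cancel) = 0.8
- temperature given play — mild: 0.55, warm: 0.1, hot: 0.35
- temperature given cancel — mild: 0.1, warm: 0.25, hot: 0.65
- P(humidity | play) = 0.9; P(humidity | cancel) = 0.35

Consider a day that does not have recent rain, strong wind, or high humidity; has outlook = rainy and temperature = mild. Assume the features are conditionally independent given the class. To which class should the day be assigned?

cancel

play: 0.05 × (1−0.25) × 0.1 × (1−0.7) × 0.55 × (1−0.9) = 0.000061875
cancel: 0.95 × (1−0.35) × 0.1 × (1−0.8) × 0.1 × (1−0.35) = 0.00080275
Highest score → cancel.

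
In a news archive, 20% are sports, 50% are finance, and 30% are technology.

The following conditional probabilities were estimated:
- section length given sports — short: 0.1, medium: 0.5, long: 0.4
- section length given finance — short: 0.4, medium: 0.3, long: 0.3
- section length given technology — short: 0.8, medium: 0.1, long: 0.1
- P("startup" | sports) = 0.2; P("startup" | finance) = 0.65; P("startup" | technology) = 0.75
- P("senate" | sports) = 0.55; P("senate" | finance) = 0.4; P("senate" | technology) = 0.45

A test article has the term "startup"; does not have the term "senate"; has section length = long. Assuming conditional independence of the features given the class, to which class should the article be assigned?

finance

sports: 0.2 × 0.4 × 0.2 × (1−0.55) = 0.0072
finance: 0.5 × 0.3 × 0.65 × (1−0.4) = 0.0585
technology: 0.3 × 0.1 × 0.75 × (1−0.45) = 0.012375
Highest score → finance.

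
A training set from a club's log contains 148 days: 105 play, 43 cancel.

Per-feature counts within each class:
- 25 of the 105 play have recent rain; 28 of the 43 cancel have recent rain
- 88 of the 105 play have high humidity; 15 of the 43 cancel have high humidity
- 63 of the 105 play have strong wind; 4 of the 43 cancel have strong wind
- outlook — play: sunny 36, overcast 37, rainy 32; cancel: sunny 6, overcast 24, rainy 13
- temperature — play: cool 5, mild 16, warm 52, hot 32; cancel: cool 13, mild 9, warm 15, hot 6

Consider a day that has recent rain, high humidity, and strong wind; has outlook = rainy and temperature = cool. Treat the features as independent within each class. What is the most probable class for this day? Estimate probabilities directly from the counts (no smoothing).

play: (105/148) × (25/105) × (88/105) × (63/105) × (32/105) × (5/105) ≈ 0.00123272
cancel: (43/148) × (28/43) × (15/43) × (4/43) × (13/43) × (13/43) ≈ 0.000561126
Highest score → play.

play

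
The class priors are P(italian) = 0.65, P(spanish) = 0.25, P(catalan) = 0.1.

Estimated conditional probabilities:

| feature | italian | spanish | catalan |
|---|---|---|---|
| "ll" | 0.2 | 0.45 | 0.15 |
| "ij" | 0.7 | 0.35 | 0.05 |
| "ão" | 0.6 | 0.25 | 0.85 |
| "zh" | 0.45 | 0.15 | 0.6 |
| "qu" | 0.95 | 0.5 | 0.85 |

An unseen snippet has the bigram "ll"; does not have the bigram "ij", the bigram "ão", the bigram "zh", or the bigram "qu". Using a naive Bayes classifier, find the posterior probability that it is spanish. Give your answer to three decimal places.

0.977

italian: 0.65 × 0.2 × (1−0.7) × (1−0.6) × (1−0.45) × (1−0.95) = 0.000429
spanish: 0.25 × 0.45 × (1−0.35) × (1−0.25) × (1−0.15) × (1−0.5) = 0.02330859375
catalan: 0.1 × 0.15 × (1−0.05) × (1−0.85) × (1−0.6) × (1−0.85) = 0.00012825
P(spanish | x) = 0.02330859375 / 0.02386584375 ≈ 0.977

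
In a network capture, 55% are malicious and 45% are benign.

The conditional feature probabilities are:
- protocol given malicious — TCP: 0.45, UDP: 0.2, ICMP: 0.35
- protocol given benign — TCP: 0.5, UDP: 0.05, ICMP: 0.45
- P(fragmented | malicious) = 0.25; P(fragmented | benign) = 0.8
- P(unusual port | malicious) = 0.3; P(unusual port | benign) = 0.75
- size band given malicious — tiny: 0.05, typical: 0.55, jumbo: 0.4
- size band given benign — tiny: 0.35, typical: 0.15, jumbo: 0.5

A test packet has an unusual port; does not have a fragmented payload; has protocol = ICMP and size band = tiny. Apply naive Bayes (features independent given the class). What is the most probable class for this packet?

malicious: 0.55 × 0.35 × (1−0.25) × 0.3 × 0.05 = 0.002165625
benign: 0.45 × 0.45 × (1−0.8) × 0.75 × 0.35 = 0.01063125
Highest score → benign.

benign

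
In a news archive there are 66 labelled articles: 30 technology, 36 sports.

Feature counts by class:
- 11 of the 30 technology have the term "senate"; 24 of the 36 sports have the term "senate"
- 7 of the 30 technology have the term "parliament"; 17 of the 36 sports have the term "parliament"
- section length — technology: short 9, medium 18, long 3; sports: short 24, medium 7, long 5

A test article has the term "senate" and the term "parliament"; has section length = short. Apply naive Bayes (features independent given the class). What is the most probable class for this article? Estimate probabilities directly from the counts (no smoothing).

technology: (30/66) × (11/30) × (7/30) × (9/30) ≈ 0.0116667
sports: (36/66) × (24/36) × (17/36) × (24/36) ≈ 0.114478
Highest score → sports.

sports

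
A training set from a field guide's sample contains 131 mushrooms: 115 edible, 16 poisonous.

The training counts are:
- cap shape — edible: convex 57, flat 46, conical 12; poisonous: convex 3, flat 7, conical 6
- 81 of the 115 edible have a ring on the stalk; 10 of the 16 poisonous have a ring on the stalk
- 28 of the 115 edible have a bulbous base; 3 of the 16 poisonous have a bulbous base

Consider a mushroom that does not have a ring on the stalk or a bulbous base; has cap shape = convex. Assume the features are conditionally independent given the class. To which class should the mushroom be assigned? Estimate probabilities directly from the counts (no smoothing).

edible

edible: (115/131) × (57/115) × (34/115) × (87/115) ≈ 0.0973209
poisonous: (16/131) × (3/16) × (6/16) × (13/16) ≈ 0.00697758
Highest score → edible.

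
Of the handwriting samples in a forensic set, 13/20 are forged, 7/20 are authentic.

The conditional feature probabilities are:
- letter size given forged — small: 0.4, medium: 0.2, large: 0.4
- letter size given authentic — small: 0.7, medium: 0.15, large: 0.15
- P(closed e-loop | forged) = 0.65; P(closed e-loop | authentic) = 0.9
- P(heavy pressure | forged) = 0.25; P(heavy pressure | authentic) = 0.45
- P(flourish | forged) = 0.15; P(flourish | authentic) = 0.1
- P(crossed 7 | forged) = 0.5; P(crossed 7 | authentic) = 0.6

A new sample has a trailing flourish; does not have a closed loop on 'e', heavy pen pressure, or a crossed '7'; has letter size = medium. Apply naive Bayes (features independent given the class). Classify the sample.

forged

forged: 0.65 × 0.2 × (1−0.65) × (1−0.25) × 0.15 × (1−0.5) = 0.002559375
authentic: 0.35 × 0.15 × (1−0.9) × (1−0.45) × 0.1 × (1−0.6) = 0.0001155
Highest score → forged.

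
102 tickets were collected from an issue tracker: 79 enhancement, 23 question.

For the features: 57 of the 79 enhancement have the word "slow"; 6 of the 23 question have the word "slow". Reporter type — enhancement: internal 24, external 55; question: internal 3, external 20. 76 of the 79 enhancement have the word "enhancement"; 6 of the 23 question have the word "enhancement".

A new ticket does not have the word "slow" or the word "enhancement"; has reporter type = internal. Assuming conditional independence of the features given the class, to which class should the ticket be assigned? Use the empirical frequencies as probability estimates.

question

enhancement: (79/102) × (22/79) × (24/79) × (3/79) ≈ 0.00248829
question: (23/102) × (17/23) × (3/23) × (17/23) ≈ 0.0160681
Highest score → question.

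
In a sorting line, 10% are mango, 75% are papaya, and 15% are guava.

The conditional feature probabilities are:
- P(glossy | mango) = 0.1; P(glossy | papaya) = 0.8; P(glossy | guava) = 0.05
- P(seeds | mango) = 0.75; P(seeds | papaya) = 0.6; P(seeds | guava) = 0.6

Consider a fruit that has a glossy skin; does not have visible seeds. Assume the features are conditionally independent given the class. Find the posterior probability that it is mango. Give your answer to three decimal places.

0.010

mango: 0.1 × 0.1 × (1−0.75) = 0.0025
papaya: 0.75 × 0.8 × (1−0.6) = 0.24
guava: 0.15 × 0.05 × (1−0.6) = 0.003
P(mango | x) = 0.0025 / 0.2455 ≈ 0.010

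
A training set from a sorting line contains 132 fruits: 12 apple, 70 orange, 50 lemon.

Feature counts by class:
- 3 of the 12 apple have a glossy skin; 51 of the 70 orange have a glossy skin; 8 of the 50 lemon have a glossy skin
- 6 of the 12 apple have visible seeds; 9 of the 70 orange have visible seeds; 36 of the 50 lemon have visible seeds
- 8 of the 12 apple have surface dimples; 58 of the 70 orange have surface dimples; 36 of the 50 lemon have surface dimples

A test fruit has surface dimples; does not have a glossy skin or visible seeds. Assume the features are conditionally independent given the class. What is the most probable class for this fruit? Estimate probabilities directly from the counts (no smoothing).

orange

apple: (12/132) × (9/12) × (6/12) × (8/12) ≈ 0.0227273
orange: (70/132) × (19/70) × (61/70) × (58/70) ≈ 0.10393
lemon: (50/132) × (42/50) × (14/50) × (36/50) ≈ 0.0641455
Highest score → orange.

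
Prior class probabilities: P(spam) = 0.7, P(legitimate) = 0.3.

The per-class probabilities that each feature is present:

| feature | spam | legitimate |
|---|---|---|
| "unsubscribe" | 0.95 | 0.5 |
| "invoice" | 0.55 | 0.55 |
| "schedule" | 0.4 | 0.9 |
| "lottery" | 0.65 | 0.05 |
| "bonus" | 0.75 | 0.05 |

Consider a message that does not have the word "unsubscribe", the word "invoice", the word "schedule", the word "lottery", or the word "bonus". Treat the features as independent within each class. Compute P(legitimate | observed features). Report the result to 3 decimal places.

spam: 0.7 × (1−0.95) × (1−0.55) × (1−0.4) × (1−0.65) × (1−0.75) = 0.000826875
legitimate: 0.3 × (1−0.5) × (1−0.55) × (1−0.9) × (1−0.05) × (1−0.05) = 0.006091875
P(legitimate | x) = 0.006091875 / 0.00691875 ≈ 0.880

0.880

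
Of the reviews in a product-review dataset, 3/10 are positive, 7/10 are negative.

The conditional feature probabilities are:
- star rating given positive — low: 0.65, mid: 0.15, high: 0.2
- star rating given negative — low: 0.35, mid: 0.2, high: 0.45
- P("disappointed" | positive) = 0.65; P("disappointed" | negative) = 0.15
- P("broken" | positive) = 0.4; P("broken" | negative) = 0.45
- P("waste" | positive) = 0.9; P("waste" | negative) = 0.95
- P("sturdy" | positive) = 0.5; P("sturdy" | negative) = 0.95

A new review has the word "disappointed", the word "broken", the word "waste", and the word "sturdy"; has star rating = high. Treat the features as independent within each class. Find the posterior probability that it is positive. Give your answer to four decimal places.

0.2678

positive: 0.3 × 0.2 × 0.65 × 0.4 × 0.9 × 0.5 = 0.00702
negative: 0.7 × 0.45 × 0.15 × 0.45 × 0.95 × 0.95 = 0.01918940625
P(positive | x) = 0.00702 / 0.02620940625 ≈ 0.2678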